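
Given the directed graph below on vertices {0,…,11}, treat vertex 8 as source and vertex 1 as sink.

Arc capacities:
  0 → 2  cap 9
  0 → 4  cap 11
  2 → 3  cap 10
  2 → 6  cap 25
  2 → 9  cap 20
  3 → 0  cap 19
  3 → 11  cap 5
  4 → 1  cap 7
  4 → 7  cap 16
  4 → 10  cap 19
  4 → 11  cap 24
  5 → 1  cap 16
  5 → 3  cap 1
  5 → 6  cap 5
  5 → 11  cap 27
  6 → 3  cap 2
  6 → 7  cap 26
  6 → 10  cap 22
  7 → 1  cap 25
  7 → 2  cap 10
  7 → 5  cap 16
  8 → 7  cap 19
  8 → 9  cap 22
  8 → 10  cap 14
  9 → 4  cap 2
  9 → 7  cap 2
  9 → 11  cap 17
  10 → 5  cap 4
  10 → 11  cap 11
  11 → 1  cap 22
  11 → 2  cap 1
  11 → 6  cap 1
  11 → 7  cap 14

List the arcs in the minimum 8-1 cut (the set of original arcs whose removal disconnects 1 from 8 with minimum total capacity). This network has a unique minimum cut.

augment #1: 8→7→1 push 19
augment #2: 8→9→4→1 push 2
augment #3: 8→9→7→1 push 2
augment #4: 8→9→11→1 push 17
augment #5: 8→10→5→1 push 4
augment #6: 8→10→11→1 push 5
augment #7: 8→10→11→7→1 push 4
augment #8: 8→10→11→7→5→1 push 1
max flow = 54; residual-reachable set from 8 gives S-side
cut edges (S→T): {(8,7), (8,10), (9,4), (9,7), (9,11)} total cap 54

Min-cut arcs: {(8,7), (8,10), (9,4), (9,7), (9,11)} (total capacity 54)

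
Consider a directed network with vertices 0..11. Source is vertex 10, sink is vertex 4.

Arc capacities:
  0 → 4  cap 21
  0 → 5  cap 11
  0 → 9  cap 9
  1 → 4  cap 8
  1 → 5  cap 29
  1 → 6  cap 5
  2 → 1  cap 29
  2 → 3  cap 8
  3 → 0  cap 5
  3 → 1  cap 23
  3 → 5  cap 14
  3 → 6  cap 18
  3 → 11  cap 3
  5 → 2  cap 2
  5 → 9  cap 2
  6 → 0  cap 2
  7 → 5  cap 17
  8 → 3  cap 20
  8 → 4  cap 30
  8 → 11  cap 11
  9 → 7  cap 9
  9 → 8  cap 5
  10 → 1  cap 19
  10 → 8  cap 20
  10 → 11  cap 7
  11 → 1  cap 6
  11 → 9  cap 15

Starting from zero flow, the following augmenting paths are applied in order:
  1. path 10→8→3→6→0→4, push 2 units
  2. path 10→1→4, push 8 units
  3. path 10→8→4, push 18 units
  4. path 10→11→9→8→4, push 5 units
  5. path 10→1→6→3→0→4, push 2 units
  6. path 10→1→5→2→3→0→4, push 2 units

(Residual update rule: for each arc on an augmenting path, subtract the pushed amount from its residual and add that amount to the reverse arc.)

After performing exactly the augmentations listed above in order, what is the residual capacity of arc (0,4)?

after path 1 (10→8→3→6→0→4, push 2): res(0,4)=19
after path 2 (10→1→4, push 8): res(0,4)=19
after path 3 (10→8→4, push 18): res(0,4)=19
after path 4 (10→11→9→8→4, push 5): res(0,4)=19
after path 5 (10→1→6→3→0→4, push 2): res(0,4)=17
after path 6 (10→1→5→2→3→0→4, push 2): res(0,4)=15

Residual capacity of (0,4): 15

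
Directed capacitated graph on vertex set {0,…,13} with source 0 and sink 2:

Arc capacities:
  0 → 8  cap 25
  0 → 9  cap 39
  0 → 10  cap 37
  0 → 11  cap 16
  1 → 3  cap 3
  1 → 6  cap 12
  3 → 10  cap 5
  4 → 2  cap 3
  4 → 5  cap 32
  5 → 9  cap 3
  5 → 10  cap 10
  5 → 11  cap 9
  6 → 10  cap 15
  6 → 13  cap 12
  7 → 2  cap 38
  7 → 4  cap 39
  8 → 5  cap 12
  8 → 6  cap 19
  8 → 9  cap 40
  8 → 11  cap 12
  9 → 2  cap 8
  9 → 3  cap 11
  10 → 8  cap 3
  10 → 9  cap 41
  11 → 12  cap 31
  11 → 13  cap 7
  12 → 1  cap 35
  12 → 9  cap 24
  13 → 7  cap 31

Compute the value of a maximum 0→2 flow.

augment #1: 0→9→2 bottleneck 8, total now 8
augment #2: 0→11→13→7→2 bottleneck 7, total now 15
augment #3: 0→8→6→13→7→2 bottleneck 12, total now 27

Maximum flow value: 27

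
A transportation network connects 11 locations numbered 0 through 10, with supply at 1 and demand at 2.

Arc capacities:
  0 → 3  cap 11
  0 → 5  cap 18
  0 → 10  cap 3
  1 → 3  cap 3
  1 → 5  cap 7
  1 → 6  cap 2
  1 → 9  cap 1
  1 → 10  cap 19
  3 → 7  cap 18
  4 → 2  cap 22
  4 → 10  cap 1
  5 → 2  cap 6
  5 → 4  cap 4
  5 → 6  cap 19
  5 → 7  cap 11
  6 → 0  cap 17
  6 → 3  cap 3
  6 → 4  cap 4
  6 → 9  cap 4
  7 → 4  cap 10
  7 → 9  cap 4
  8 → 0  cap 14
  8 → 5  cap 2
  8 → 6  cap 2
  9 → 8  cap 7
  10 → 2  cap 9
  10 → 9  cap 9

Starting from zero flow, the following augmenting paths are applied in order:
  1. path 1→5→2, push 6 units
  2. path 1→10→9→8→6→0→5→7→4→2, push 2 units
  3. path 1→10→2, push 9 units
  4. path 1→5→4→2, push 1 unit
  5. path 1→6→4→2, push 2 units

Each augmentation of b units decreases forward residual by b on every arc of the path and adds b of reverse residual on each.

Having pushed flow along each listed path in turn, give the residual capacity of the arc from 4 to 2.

Residual capacity of (4,2): 17

after path 1 (1→5→2, push 6): res(4,2)=22
after path 2 (1→10→9→8→6→0→5→7→4→2, push 2): res(4,2)=20
after path 3 (1→10→2, push 9): res(4,2)=20
after path 4 (1→5→4→2, push 1): res(4,2)=19
after path 5 (1→6→4→2, push 2): res(4,2)=17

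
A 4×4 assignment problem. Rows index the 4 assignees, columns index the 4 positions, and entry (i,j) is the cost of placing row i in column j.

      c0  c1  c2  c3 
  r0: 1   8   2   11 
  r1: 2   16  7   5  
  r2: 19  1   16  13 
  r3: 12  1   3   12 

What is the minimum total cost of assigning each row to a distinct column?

Minimum assignment cost: 10

optimal assignment: row0→col0 (cost 1), row1→col3 (cost 5), row2→col1 (cost 1), row3→col2 (cost 3)
total = 1 + 5 + 1 + 3 = 10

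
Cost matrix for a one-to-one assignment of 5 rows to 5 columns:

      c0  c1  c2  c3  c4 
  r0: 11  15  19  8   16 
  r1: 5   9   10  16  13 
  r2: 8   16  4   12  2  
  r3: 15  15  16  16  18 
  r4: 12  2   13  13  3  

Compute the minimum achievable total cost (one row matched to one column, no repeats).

Minimum assignment cost: 33

optimal assignment: row0→col3 (cost 8), row1→col0 (cost 5), row2→col4 (cost 2), row3→col2 (cost 16), row4→col1 (cost 2)
total = 8 + 5 + 2 + 16 + 2 = 33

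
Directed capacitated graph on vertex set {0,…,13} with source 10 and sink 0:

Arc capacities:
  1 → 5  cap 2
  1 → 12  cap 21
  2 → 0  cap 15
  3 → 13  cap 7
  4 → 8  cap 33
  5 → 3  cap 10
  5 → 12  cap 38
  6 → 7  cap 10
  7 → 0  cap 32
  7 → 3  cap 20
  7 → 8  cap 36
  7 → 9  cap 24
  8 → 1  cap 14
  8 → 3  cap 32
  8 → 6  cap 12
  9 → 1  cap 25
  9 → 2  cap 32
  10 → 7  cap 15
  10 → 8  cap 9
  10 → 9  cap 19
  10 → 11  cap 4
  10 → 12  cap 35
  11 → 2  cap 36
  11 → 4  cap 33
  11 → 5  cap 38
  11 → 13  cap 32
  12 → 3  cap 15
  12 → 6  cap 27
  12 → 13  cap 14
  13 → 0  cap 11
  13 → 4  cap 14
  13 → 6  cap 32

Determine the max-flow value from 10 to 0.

augment #1: 10→7→0 bottleneck 15, total now 15
augment #2: 10→9→2→0 bottleneck 15, total now 30
augment #3: 10→11→13→0 bottleneck 4, total now 34
augment #4: 10→12→13→0 bottleneck 7, total now 41
augment #5: 10→8→6→7→0 bottleneck 9, total now 50
augment #6: 10→12→6→7→0 bottleneck 1, total now 51

Maximum flow value: 51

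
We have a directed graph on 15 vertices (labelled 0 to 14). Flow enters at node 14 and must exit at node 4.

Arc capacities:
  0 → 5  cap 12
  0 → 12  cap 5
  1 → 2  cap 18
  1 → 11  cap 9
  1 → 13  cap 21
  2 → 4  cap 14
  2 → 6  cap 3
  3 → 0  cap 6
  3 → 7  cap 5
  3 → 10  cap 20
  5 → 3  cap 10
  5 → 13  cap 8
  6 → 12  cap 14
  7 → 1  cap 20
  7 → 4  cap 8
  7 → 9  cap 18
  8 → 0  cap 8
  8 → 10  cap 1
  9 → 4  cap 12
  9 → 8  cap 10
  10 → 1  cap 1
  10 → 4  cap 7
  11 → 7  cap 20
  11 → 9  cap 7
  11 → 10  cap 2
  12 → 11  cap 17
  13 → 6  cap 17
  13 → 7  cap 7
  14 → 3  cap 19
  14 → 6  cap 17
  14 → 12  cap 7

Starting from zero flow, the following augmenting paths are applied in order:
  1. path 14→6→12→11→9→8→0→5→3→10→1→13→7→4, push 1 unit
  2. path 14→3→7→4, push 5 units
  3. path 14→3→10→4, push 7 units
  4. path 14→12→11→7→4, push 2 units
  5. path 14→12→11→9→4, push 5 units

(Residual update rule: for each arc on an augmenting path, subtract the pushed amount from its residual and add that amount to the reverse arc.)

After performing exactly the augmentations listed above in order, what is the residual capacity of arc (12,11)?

Residual capacity of (12,11): 9

after path 1 (14→6→12→11→9→8→0→5→3→10→1→13→7→4, push 1): res(12,11)=16
after path 2 (14→3→7→4, push 5): res(12,11)=16
after path 3 (14→3→10→4, push 7): res(12,11)=16
after path 4 (14→12→11→7→4, push 2): res(12,11)=14
after path 5 (14→12→11→9→4, push 5): res(12,11)=9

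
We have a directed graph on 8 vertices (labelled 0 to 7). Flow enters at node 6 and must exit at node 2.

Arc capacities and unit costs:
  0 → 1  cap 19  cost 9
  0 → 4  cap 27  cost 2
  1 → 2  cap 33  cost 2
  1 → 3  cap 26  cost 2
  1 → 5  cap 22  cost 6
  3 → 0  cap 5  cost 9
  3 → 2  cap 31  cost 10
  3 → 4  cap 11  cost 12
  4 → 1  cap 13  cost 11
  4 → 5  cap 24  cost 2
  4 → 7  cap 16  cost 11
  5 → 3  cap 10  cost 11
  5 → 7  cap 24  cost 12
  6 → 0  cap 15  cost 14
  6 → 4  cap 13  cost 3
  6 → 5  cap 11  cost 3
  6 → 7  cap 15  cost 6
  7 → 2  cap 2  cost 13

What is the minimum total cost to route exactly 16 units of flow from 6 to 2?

Minimum cost for 16 units: 270

shortest-cost path #1: 6→4→1→2 push 13 @ unit cost 16 (adds 208)
shortest-cost path #2: 6→7→2 push 2 @ unit cost 19 (adds 38)
shortest-cost path #3: 6→5→3→2 push 1 @ unit cost 24 (adds 24)
total cost = 270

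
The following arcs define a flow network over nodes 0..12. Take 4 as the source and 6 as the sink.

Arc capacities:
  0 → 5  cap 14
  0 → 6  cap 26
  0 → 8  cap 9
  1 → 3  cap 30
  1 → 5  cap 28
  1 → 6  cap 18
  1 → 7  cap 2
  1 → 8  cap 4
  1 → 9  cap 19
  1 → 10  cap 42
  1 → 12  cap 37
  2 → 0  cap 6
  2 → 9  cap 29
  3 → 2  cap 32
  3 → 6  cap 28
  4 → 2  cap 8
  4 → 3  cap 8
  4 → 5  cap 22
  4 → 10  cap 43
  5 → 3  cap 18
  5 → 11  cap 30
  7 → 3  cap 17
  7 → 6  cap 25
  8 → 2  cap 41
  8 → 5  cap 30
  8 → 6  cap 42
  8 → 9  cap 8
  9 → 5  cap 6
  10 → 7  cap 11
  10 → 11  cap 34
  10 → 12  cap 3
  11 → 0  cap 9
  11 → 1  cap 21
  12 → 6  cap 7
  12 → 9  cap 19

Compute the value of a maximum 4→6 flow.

augment #1: 4→3→6 bottleneck 8, total now 8
augment #2: 4→2→0→6 bottleneck 6, total now 14
augment #3: 4→5→3→6 bottleneck 18, total now 32
augment #4: 4→10→7→6 bottleneck 11, total now 43
augment #5: 4→10→12→6 bottleneck 3, total now 46
augment #6: 4→5→11→0→6 bottleneck 4, total now 50
augment #7: 4→10→11→0→6 bottleneck 5, total now 55
augment #8: 4→10→11→1→6 bottleneck 18, total now 73
augment #9: 4→10→11→1→3→6 bottleneck 2, total now 75
augment #10: 4→10→11→1→7→6 bottleneck 1, total now 76

Maximum flow value: 76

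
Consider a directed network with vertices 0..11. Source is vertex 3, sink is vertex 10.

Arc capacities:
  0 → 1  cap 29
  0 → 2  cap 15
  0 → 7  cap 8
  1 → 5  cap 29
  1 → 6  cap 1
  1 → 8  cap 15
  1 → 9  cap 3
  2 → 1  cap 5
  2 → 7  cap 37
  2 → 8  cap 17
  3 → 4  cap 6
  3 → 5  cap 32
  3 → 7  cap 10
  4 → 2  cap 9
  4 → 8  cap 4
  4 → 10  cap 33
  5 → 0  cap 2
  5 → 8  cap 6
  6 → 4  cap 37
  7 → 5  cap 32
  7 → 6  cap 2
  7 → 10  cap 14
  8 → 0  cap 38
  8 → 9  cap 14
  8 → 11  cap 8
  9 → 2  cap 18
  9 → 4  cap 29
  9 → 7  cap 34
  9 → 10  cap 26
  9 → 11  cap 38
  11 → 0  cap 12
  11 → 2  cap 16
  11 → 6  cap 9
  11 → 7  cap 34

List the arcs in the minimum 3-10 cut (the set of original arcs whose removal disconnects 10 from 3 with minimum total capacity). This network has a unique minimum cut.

augment #1: 3→4→10 push 6
augment #2: 3→7→10 push 10
augment #3: 3→5→0→7→10 push 2
augment #4: 3→5→8→9→10 push 6
max flow = 24; residual-reachable set from 3 gives S-side
cut edges (S→T): {(3,4), (3,7), (5,0), (5,8)} total cap 24

Min-cut arcs: {(3,4), (3,7), (5,0), (5,8)} (total capacity 24)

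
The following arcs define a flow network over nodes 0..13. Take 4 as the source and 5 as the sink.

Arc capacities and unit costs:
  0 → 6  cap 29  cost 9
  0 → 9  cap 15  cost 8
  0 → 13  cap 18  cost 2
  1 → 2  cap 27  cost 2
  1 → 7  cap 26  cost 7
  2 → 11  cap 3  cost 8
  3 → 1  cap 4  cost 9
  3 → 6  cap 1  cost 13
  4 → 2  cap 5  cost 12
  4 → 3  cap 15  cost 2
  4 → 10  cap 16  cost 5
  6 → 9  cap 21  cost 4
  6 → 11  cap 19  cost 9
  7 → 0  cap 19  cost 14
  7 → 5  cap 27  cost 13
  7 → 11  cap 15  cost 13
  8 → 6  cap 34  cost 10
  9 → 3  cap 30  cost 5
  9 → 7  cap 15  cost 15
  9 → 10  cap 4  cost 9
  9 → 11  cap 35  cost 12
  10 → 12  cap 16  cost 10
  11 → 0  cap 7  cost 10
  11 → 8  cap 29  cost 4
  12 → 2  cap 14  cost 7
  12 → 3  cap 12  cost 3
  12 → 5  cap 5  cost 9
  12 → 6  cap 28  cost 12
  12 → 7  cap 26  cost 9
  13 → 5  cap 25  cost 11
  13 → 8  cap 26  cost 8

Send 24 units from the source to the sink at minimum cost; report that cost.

shortest-cost path #1: 4→10→12→5 push 5 @ unit cost 24 (adds 120)
shortest-cost path #2: 4→3→1→7→5 push 4 @ unit cost 31 (adds 124)
shortest-cost path #3: 4→10→12→7→5 push 11 @ unit cost 37 (adds 407)
shortest-cost path #4: 4→2→11→0→13→5 push 3 @ unit cost 43 (adds 129)
shortest-cost path #5: 4→3→6→9→7→5 push 1 @ unit cost 47 (adds 47)
total cost = 827

Minimum cost for 24 units: 827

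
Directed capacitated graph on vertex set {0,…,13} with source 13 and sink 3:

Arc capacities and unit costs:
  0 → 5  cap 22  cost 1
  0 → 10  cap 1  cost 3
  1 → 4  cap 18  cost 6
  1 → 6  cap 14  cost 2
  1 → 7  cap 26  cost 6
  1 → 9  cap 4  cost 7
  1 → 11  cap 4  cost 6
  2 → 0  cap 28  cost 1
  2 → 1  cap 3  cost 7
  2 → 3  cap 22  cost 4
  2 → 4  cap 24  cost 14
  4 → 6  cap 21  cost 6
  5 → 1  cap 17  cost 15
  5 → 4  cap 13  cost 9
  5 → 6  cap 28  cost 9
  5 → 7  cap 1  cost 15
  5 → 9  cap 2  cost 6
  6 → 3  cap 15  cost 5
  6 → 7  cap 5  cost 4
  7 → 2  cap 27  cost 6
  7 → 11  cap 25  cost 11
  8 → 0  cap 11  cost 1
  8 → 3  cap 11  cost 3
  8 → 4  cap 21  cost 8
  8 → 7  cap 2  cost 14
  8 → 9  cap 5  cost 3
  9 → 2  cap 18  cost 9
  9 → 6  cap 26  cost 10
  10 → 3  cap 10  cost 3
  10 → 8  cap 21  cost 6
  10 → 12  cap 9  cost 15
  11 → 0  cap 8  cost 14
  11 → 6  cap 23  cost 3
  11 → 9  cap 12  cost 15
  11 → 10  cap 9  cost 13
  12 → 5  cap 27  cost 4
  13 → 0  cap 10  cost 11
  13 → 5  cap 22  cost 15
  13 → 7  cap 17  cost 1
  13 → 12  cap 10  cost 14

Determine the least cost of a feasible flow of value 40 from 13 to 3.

Minimum cost for 40 units: 898

shortest-cost path #1: 13→7→2→3 push 17 @ unit cost 11 (adds 187)
shortest-cost path #2: 13→0→10→3 push 1 @ unit cost 17 (adds 17)
shortest-cost path #3: 13→0→5→6→3 push 9 @ unit cost 26 (adds 234)
shortest-cost path #4: 13→5→6→3 push 6 @ unit cost 29 (adds 174)
shortest-cost path #5: 13→5→9→2→3 push 2 @ unit cost 34 (adds 68)
shortest-cost path #6: 13→5→6→7→2→3 push 3 @ unit cost 38 (adds 114)
shortest-cost path #7: 13→5→1→11→10→3 push 2 @ unit cost 52 (adds 104)
total cost = 898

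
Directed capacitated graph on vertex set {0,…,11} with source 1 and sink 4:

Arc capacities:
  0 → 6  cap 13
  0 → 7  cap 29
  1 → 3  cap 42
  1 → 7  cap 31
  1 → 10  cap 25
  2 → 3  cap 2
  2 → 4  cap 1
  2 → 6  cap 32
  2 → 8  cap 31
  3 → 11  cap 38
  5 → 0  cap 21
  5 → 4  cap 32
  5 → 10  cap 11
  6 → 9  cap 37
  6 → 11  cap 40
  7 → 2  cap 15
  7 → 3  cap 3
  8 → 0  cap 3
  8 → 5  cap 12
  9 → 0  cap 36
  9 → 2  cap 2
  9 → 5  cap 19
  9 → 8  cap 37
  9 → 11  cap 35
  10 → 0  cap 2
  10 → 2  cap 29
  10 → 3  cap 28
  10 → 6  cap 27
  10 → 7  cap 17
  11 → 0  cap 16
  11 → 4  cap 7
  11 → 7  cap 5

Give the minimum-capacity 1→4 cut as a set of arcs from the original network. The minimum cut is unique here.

Min-cut arcs: {(2,4), (8,5), (9,5), (11,4)} (total capacity 39)

augment #1: 1→3→11→4 push 7
augment #2: 1→7→2→4 push 1
augment #3: 1→7→2→8→5→4 push 12
augment #4: 1→10→6→9→5→4 push 19
max flow = 39; residual-reachable set from 1 gives S-side
cut edges (S→T): {(2,4), (8,5), (9,5), (11,4)} total cap 39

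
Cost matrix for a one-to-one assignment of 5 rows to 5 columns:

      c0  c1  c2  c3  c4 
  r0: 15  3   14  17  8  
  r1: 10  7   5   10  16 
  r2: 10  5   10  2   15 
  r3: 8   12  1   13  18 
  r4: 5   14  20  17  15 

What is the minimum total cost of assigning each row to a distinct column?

Minimum assignment cost: 23

optimal assignment: row0→col4 (cost 8), row1→col1 (cost 7), row2→col3 (cost 2), row3→col2 (cost 1), row4→col0 (cost 5)
total = 8 + 7 + 2 + 1 + 5 = 23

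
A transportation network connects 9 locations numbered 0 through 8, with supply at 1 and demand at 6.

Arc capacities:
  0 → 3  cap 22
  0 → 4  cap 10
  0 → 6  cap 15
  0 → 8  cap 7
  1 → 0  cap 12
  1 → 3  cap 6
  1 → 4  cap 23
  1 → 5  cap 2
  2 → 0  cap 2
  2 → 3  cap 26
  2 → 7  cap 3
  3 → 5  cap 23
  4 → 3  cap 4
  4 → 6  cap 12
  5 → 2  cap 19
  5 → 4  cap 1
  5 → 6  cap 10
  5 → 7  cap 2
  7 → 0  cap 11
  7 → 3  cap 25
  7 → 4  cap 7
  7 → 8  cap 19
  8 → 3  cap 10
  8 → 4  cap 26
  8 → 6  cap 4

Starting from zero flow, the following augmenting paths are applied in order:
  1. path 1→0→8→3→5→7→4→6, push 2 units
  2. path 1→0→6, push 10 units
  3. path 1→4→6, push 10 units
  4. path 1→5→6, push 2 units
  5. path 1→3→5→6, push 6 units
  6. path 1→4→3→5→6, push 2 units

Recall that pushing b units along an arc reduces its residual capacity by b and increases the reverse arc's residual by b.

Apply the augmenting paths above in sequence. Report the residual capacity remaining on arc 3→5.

after path 1 (1→0→8→3→5→7→4→6, push 2): res(3,5)=21
after path 2 (1→0→6, push 10): res(3,5)=21
after path 3 (1→4→6, push 10): res(3,5)=21
after path 4 (1→5→6, push 2): res(3,5)=21
after path 5 (1→3→5→6, push 6): res(3,5)=15
after path 6 (1→4→3→5→6, push 2): res(3,5)=13

Residual capacity of (3,5): 13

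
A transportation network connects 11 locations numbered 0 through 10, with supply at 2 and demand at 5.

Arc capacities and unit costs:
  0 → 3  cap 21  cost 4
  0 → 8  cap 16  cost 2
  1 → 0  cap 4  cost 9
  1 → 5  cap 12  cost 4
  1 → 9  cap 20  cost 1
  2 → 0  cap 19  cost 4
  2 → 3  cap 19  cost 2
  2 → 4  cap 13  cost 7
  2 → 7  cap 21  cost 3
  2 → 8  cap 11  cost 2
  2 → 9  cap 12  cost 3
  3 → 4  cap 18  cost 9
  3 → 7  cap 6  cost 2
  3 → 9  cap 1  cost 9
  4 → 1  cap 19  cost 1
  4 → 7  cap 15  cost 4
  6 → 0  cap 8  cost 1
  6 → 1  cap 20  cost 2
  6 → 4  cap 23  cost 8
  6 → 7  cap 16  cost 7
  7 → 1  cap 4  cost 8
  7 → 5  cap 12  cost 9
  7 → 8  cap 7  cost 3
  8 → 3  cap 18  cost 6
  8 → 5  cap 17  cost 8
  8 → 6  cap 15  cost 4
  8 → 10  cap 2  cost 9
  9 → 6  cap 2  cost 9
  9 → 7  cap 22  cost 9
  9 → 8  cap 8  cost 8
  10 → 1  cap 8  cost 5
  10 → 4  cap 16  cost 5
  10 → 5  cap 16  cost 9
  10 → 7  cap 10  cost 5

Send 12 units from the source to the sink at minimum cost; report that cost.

shortest-cost path #1: 2→8→5 push 11 @ unit cost 10 (adds 110)
shortest-cost path #2: 2→7→5 push 1 @ unit cost 12 (adds 12)
total cost = 122

Minimum cost for 12 units: 122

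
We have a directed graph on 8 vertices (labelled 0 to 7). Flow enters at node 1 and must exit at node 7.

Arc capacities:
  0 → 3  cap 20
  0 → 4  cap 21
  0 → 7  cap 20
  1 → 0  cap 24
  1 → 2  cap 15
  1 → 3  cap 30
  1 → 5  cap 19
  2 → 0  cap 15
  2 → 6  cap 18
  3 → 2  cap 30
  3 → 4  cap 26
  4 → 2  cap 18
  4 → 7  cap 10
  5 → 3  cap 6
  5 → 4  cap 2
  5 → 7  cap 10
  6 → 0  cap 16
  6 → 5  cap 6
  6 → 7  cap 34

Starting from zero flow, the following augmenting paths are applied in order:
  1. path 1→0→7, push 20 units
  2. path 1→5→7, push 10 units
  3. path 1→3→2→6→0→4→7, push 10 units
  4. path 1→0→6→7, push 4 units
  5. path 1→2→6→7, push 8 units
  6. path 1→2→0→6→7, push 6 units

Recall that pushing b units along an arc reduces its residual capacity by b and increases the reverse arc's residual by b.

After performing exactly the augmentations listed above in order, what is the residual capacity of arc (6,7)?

after path 1 (1→0→7, push 20): res(6,7)=34
after path 2 (1→5→7, push 10): res(6,7)=34
after path 3 (1→3→2→6→0→4→7, push 10): res(6,7)=34
after path 4 (1→0→6→7, push 4): res(6,7)=30
after path 5 (1→2→6→7, push 8): res(6,7)=22
after path 6 (1→2→0→6→7, push 6): res(6,7)=16

Residual capacity of (6,7): 16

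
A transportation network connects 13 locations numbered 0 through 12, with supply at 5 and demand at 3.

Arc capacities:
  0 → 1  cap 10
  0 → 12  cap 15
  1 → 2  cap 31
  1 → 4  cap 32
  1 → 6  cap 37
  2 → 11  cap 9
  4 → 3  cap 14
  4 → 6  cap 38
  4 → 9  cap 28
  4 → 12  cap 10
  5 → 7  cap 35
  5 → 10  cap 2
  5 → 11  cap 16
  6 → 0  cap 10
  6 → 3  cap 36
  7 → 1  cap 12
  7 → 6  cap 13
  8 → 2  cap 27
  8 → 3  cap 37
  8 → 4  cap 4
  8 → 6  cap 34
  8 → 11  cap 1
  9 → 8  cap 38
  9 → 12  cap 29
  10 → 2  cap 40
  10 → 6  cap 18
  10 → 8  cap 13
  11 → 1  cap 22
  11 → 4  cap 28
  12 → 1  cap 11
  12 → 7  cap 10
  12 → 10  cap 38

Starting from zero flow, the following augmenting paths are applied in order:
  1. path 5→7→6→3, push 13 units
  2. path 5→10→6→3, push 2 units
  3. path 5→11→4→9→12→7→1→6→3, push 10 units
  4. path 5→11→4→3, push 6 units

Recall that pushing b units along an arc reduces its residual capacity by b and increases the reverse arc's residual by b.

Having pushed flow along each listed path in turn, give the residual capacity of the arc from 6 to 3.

after path 1 (5→7→6→3, push 13): res(6,3)=23
after path 2 (5→10→6→3, push 2): res(6,3)=21
after path 3 (5→11→4→9→12→7→1→6→3, push 10): res(6,3)=11
after path 4 (5→11→4→3, push 6): res(6,3)=11

Residual capacity of (6,3): 11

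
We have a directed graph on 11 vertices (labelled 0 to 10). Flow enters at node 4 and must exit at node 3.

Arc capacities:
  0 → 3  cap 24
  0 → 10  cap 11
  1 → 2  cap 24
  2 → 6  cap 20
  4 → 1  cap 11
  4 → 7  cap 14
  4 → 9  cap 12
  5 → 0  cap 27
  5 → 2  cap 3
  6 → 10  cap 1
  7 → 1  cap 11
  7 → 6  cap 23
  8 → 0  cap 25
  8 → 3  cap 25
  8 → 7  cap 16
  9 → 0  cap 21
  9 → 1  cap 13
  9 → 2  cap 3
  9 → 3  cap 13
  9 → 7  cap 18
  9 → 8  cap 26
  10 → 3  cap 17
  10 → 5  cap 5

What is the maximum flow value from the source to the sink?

augment #1: 4→9→3 bottleneck 12, total now 12
augment #2: 4→7→6→10→3 bottleneck 1, total now 13

Maximum flow value: 13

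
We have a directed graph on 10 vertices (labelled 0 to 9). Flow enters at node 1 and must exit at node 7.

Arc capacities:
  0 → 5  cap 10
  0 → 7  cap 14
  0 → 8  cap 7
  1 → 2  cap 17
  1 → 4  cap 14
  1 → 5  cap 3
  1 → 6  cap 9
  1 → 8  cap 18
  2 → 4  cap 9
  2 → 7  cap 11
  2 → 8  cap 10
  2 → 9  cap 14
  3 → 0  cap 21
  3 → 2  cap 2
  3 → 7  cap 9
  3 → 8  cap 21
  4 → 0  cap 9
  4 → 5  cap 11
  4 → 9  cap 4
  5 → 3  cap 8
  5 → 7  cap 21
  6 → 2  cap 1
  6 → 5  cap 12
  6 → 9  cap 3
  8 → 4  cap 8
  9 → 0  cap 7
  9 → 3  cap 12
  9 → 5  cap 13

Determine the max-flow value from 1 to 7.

augment #1: 1→2→7 bottleneck 11, total now 11
augment #2: 1→5→7 bottleneck 3, total now 14
augment #3: 1→4→0→7 bottleneck 9, total now 23
augment #4: 1→4→5→7 bottleneck 5, total now 28
augment #5: 1→6→5→7 bottleneck 9, total now 37
augment #6: 1→2→4→5→7 bottleneck 4, total now 41
augment #7: 1→2→9→0→7 bottleneck 2, total now 43
augment #8: 1→8→4→5→3→7 bottleneck 2, total now 45
augment #9: 1→8→4→9→0→7 bottleneck 3, total now 48
augment #10: 1→8→4→9→3→7 bottleneck 1, total now 49
augment #11: 1→8→4→2→9→3→7 bottleneck 2, total now 51

Maximum flow value: 51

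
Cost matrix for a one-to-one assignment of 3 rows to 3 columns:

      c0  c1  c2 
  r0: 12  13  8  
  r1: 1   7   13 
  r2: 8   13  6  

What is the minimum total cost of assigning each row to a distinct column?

Minimum assignment cost: 20

optimal assignment: row0→col1 (cost 13), row1→col0 (cost 1), row2→col2 (cost 6)
total = 13 + 1 + 6 = 20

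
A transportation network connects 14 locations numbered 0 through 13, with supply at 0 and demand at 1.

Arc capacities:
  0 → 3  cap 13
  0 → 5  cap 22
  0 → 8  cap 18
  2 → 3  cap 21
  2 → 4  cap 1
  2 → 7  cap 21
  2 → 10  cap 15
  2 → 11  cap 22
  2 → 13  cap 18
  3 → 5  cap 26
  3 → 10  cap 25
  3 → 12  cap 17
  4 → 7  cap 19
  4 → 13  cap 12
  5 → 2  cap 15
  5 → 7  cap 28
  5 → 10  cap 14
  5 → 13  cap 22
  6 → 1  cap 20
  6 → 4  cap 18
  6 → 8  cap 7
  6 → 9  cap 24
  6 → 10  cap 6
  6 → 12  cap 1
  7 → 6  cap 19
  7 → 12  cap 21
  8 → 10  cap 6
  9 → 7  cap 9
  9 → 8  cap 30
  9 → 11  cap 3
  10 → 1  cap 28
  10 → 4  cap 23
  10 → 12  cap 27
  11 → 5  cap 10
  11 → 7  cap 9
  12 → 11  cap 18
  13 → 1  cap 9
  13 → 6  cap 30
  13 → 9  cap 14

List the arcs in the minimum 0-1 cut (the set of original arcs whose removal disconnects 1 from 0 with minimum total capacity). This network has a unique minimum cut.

Min-cut arcs: {(0,3), (0,5), (8,10)} (total capacity 41)

augment #1: 0→3→10→1 push 13
augment #2: 0→5→10→1 push 14
augment #3: 0→5→13→1 push 8
augment #4: 0→8→10→1 push 1
augment #5: 0→8→10→4→13→1 push 1
augment #6: 0→8→10→4→7→6→1 push 4
max flow = 41; residual-reachable set from 0 gives S-side
cut edges (S→T): {(0,3), (0,5), (8,10)} total cap 41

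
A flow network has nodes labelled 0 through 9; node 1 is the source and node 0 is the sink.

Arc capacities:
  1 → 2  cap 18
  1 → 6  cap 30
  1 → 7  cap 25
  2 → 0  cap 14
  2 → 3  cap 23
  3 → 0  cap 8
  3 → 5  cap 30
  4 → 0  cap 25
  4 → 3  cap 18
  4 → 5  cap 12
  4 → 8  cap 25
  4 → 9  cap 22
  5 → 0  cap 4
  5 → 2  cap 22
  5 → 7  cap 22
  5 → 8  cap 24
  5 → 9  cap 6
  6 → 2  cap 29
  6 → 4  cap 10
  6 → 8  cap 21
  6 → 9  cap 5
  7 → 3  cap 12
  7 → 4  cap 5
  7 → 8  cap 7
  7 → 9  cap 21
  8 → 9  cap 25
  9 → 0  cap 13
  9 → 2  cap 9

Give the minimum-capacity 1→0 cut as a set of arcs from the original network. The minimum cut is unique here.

Min-cut arcs: {(2,0), (3,0), (5,0), (6,4), (7,4), (9,0)} (total capacity 54)

augment #1: 1→2→0 push 14
augment #2: 1→2→3→0 push 4
augment #3: 1→6→4→0 push 10
augment #4: 1→6→9→0 push 5
augment #5: 1→7→3→0 push 4
augment #6: 1→7→4→0 push 5
augment #7: 1→7→9→0 push 8
augment #8: 1→7→3→5→0 push 4
max flow = 54; residual-reachable set from 1 gives S-side
cut edges (S→T): {(2,0), (3,0), (5,0), (6,4), (7,4), (9,0)} total cap 54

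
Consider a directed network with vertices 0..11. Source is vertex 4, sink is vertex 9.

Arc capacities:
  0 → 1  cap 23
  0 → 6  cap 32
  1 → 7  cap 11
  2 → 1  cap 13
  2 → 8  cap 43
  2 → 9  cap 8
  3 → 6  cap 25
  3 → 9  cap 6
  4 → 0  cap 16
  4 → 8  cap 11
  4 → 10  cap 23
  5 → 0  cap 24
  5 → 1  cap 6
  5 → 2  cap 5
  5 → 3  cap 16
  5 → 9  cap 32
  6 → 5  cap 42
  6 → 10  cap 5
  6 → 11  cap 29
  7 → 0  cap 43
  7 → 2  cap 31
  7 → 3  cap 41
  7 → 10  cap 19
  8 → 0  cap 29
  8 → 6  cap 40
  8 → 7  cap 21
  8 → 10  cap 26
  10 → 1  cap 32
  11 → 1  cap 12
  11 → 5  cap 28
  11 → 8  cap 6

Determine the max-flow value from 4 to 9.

augment #1: 4→0→6→5→9 bottleneck 16, total now 16
augment #2: 4→8→6→5→9 bottleneck 11, total now 27
augment #3: 4→10→1→7→2→9 bottleneck 8, total now 35
augment #4: 4→10→1→7→3→9 bottleneck 3, total now 38

Maximum flow value: 38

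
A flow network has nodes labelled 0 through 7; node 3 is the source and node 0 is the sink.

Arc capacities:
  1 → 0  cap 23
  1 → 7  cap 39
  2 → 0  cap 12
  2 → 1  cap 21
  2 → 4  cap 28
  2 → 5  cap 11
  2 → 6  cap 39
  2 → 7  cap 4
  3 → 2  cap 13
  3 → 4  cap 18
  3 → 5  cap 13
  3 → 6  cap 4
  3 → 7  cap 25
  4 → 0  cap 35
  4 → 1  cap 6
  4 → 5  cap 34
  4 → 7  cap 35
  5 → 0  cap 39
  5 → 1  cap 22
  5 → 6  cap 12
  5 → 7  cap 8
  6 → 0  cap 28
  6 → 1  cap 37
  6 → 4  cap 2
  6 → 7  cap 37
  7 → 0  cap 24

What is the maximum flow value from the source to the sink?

Maximum flow value: 72

augment #1: 3→2→0 bottleneck 12, total now 12
augment #2: 3→4→0 bottleneck 18, total now 30
augment #3: 3→5→0 bottleneck 13, total now 43
augment #4: 3→6→0 bottleneck 4, total now 47
augment #5: 3→7→0 bottleneck 24, total now 71
augment #6: 3→2→1→0 bottleneck 1, total now 72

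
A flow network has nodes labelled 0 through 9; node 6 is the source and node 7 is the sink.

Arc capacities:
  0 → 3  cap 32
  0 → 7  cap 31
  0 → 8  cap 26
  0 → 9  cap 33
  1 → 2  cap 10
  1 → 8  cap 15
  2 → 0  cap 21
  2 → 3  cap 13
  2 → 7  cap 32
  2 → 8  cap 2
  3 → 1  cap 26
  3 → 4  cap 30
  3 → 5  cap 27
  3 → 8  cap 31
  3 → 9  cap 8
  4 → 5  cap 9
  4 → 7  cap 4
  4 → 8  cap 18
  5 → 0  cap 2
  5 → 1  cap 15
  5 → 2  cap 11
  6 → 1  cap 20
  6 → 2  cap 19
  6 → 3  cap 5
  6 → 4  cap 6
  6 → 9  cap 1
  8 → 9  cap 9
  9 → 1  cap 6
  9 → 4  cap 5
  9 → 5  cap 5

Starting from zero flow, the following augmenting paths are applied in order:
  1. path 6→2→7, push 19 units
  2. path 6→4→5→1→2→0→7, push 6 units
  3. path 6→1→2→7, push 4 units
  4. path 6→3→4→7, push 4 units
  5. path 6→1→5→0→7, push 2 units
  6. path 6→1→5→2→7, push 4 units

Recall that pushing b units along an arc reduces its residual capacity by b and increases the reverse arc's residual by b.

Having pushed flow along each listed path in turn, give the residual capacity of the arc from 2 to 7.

after path 1 (6→2→7, push 19): res(2,7)=13
after path 2 (6→4→5→1→2→0→7, push 6): res(2,7)=13
after path 3 (6→1→2→7, push 4): res(2,7)=9
after path 4 (6→3→4→7, push 4): res(2,7)=9
after path 5 (6→1→5→0→7, push 2): res(2,7)=9
after path 6 (6→1→5→2→7, push 4): res(2,7)=5

Residual capacity of (2,7): 5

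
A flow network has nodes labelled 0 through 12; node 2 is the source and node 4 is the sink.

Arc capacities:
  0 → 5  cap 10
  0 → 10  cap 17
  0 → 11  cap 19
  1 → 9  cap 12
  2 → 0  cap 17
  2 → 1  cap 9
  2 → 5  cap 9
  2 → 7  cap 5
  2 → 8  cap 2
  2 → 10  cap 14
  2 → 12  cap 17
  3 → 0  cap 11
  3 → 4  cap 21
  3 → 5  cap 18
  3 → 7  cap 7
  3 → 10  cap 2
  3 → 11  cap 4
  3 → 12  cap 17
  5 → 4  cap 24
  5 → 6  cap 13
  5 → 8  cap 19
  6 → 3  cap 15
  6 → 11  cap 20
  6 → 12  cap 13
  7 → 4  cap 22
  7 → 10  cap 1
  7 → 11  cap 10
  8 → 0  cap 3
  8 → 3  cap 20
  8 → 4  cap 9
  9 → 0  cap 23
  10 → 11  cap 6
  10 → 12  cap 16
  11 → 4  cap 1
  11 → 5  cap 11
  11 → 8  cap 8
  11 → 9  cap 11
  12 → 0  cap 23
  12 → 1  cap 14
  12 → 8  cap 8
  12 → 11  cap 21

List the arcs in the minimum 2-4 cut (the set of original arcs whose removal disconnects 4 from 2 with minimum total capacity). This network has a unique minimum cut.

Min-cut arcs: {(0,5), (2,5), (2,7), (2,8), (11,4), (11,5), (11,8), (12,8)} (total capacity 54)

augment #1: 2→5→4 push 9
augment #2: 2→7→4 push 5
augment #3: 2→8→4 push 2
augment #4: 2→0→5→4 push 10
augment #5: 2→0→11→4 push 1
augment #6: 2→12→8→4 push 7
augment #7: 2→0→11→5→4 push 5
augment #8: 2→12→8→3→4 push 1
augment #9: 2→0→11→8→3→4 push 1
augment #10: 2→10→11→8→3→4 push 6
augment #11: 2→12→11→8→3→4 push 1
augment #12: 2→12→11→5→6→3→4 push 6
max flow = 54; residual-reachable set from 2 gives S-side
cut edges (S→T): {(0,5), (2,5), (2,7), (2,8), (11,4), (11,5), (11,8), (12,8)} total cap 54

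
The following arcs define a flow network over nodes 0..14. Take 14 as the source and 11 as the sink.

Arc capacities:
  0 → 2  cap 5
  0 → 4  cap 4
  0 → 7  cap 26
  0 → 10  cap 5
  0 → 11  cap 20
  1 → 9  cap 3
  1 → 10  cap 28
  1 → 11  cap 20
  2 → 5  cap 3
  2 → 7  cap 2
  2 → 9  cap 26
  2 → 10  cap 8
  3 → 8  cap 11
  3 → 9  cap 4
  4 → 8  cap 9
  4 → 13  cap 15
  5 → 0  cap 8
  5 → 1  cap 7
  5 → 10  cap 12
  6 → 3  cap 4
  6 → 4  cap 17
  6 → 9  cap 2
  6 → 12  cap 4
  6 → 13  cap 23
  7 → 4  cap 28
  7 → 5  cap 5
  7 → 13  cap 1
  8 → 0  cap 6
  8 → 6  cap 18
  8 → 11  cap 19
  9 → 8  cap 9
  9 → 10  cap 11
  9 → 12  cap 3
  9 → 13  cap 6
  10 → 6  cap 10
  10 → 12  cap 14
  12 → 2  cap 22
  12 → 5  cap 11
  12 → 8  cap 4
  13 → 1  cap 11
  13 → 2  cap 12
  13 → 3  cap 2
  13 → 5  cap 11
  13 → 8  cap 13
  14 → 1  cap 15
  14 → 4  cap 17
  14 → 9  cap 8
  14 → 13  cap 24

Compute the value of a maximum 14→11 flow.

augment #1: 14→1→11 bottleneck 15, total now 15
augment #2: 14→4→8→11 bottleneck 9, total now 24
augment #3: 14→9→8→11 bottleneck 8, total now 32
augment #4: 14→13→1→11 bottleneck 5, total now 37
augment #5: 14→13→8→11 bottleneck 2, total now 39
augment #6: 14→13→5→0→11 bottleneck 8, total now 47
augment #7: 14→13→8→0→11 bottleneck 6, total now 53

Maximum flow value: 53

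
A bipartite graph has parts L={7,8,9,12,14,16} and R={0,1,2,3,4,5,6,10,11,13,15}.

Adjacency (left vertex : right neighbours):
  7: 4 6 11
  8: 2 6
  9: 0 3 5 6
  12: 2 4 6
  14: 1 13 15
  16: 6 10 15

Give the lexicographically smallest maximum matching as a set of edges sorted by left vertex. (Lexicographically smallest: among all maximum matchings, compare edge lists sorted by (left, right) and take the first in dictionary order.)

Lex-smallest maximum matching: {(7,4), (8,2), (9,0), (12,6), (14,1), (16,10)}

|M| = 6 (so the lex-smallest maximum matching has 6 edges)
process left vertices in ascending order; for each, take the smallest-labelled available neighbour that still permits 6 edges overall, or leave it unmatched if none does
lex-smallest matching: {7-4, 8-2, 9-0, 12-6, 14-1, 16-10}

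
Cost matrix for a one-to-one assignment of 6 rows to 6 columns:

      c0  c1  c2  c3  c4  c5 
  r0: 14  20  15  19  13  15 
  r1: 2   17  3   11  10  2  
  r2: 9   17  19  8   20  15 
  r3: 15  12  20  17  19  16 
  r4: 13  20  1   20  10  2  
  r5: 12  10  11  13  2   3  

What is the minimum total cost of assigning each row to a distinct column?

one of 2 optimal assignments: row0→col0 (cost 14), row1→col5 (cost 2), row2→col3 (cost 8), row3→col1 (cost 12), row4→col2 (cost 1), row5→col4 (cost 2)
total = 14 + 2 + 8 + 12 + 1 + 2 = 39

Minimum assignment cost: 39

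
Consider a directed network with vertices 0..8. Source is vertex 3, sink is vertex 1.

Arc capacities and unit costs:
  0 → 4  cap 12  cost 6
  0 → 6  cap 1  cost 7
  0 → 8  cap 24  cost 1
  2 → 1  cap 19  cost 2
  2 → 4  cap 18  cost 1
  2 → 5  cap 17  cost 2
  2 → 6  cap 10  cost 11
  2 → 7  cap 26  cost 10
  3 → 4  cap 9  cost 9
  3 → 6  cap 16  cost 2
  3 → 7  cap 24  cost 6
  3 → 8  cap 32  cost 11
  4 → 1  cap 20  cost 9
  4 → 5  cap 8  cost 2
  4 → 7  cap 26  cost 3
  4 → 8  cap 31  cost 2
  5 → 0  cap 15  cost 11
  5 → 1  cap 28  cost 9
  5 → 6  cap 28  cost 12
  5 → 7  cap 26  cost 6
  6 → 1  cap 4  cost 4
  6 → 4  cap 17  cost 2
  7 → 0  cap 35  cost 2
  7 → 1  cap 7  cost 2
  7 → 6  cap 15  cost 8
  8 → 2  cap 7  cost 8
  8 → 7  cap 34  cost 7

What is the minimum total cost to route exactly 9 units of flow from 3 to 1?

shortest-cost path #1: 3→6→1 push 4 @ unit cost 6 (adds 24)
shortest-cost path #2: 3→7→1 push 5 @ unit cost 8 (adds 40)
total cost = 64

Minimum cost for 9 units: 64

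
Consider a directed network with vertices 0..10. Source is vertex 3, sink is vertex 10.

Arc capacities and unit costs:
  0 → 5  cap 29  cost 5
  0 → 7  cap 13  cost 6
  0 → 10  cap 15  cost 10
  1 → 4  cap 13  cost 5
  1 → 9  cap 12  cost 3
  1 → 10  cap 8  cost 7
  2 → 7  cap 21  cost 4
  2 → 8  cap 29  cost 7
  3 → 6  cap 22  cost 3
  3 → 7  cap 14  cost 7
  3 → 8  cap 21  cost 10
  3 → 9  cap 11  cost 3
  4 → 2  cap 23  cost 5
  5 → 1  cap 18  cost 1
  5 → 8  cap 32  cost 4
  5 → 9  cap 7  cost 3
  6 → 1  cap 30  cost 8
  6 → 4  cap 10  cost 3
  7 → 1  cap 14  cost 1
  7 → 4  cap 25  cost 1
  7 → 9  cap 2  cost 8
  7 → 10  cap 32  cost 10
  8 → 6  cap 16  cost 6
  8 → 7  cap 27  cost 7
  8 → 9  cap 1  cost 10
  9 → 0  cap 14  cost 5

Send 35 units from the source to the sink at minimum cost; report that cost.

Minimum cost for 35 units: 630

shortest-cost path #1: 3→7→1→10 push 8 @ unit cost 15 (adds 120)
shortest-cost path #2: 3→7→10 push 6 @ unit cost 17 (adds 102)
shortest-cost path #3: 3→9→0→10 push 11 @ unit cost 18 (adds 198)
shortest-cost path #4: 3→6→1→7→10 push 8 @ unit cost 20 (adds 160)
shortest-cost path #5: 3→6→4→2→7→10 push 2 @ unit cost 25 (adds 50)
total cost = 630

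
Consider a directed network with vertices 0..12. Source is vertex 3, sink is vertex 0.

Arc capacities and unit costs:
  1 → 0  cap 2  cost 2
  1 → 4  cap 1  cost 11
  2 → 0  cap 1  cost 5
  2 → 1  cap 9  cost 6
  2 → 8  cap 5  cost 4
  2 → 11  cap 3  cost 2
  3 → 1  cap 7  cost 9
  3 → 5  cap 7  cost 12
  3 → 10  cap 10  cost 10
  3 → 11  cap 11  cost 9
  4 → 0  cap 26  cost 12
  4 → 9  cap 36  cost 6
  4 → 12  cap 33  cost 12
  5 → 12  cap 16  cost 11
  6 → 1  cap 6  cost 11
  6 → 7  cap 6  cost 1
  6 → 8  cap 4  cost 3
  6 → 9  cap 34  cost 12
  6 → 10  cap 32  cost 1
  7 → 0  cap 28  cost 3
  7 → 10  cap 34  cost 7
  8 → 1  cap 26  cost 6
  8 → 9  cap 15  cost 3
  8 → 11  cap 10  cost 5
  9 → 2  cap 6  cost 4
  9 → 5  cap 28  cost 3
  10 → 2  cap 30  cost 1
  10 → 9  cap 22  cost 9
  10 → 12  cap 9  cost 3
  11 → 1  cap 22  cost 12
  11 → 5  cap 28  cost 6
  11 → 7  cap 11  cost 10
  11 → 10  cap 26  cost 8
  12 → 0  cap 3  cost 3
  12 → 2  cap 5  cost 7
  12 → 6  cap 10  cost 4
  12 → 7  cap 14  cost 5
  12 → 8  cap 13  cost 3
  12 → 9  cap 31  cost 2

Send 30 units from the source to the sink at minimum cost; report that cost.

shortest-cost path #1: 3→1→0 push 2 @ unit cost 11 (adds 22)
shortest-cost path #2: 3→10→12→0 push 3 @ unit cost 16 (adds 48)
shortest-cost path #3: 3→10→2→0 push 1 @ unit cost 16 (adds 16)
shortest-cost path #4: 3→10→12→7→0 push 6 @ unit cost 21 (adds 126)
shortest-cost path #5: 3→11→7→0 push 11 @ unit cost 22 (adds 242)
shortest-cost path #6: 3→5→12→7→0 push 7 @ unit cost 31 (adds 217)
total cost = 671

Minimum cost for 30 units: 671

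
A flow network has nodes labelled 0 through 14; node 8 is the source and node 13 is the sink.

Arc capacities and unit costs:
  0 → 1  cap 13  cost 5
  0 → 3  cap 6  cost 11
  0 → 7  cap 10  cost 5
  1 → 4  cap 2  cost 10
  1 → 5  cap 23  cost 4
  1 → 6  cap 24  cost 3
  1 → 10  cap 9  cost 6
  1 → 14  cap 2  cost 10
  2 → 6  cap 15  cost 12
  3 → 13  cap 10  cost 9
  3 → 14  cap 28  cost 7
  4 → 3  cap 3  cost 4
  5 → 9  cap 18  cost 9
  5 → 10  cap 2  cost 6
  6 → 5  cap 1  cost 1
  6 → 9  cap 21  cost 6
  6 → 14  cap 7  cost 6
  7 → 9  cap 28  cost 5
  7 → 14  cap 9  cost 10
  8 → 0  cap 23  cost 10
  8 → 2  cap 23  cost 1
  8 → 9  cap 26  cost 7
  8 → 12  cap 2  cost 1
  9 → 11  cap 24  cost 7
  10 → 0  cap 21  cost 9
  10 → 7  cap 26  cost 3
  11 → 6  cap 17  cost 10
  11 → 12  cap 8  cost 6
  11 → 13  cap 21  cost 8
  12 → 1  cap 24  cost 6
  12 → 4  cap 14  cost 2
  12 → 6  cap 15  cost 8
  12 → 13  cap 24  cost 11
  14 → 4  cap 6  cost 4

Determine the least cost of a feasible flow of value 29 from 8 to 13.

Minimum cost for 29 units: 666

shortest-cost path #1: 8→12→13 push 2 @ unit cost 12 (adds 24)
shortest-cost path #2: 8→9→11→13 push 21 @ unit cost 22 (adds 462)
shortest-cost path #3: 8→0→3→13 push 6 @ unit cost 30 (adds 180)
total cost = 666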